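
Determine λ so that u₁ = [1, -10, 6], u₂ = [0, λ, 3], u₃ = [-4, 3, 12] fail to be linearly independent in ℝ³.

Place the vectors as rows of a 3×3 matrix; dependence ⇔ determinant zero.
The determinant works out to 36*λ + 111.
Solving 36*λ + 111 = 0 yields λ = -37/12.

λ = -37/12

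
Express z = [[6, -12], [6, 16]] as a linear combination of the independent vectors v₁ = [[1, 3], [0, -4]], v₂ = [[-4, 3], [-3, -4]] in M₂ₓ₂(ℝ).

Take coordinate vectors relative to {E₁₁, E₁₂, E₂₁, E₂₂}.
Solve the system with v₁, v₂ as columns and z as the right-hand side.
The system has the unique solution (c₁, c₂) = (-2, -2).

z = -2v₁ - 2v₂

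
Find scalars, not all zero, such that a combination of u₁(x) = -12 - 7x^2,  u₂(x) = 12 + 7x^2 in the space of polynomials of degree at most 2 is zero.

u₁ + u₂ = 0

Pass to coordinate vectors relative to the basis {1, x, x^2}.
Solve the homogeneous system with u₁, u₂ as columns by row-reducing the coefficient matrix.
A generator of the null space is (1, 1).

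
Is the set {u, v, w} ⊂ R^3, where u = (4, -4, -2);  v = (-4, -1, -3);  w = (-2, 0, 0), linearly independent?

Form the 3×3 matrix with these as columns; its determinant is -20.
A nonzero determinant means the columns are linearly independent.

linearly independent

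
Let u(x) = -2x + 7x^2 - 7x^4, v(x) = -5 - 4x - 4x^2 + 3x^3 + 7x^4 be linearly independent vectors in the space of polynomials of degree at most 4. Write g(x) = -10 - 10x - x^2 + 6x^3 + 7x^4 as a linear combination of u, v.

Take coordinate vectors relative to {1, x, …, x^4}.
Solve the system with u, v as columns and g as the right-hand side.
The system has the unique solution (α₁, α₂) = (1, 2).

g = u + 2v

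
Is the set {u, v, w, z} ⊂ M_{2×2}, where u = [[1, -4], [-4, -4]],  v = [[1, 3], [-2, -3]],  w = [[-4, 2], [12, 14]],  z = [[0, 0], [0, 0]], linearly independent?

linearly dependent

Take coordinates with respect to the standard basis {E₁₁, E₁₂, E₂₁, E₂₂}.
One of the vectors is the zero vector, so the set is linearly dependent.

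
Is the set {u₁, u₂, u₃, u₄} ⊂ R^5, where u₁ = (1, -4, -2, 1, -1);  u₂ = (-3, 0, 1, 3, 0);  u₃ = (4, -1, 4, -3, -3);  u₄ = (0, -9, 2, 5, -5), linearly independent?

linearly dependent

Place the vectors as rows of a 4×5 matrix and reduce to echelon form.
The reduction yields 3 nonzero rows, so the rank is 3.
Since rank 3 < 4, the set is linearly dependent.
Indeed 2u₁ + 2u₂ + u₃ - u₄ = 0.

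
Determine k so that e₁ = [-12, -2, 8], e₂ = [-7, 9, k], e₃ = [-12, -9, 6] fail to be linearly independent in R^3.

k = 53/7

The set is linearly dependent precisely when det[e₁; e₂; e₃] = 0.
The determinant works out to 636 - 84*k.
Setting this to zero gives k = 53/7.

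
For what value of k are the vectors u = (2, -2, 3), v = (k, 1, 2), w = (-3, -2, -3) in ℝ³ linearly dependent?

The set is linearly dependent precisely when det[u; v; w] = 0.
The determinant works out to 23 - 12*k.
Solving 23 - 12*k = 0 yields k = 23/12.

k = 23/12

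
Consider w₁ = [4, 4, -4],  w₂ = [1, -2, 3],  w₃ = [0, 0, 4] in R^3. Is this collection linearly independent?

Place the vectors as rows of a 3×3 matrix and reduce to echelon form.
The reduction yields 3 nonzero rows, so the rank is 3.
Since rank = 3 (the number of vectors), the set is linearly independent.

linearly independent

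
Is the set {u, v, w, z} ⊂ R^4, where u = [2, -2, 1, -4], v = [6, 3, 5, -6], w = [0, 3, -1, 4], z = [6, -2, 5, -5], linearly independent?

Form the 4×4 matrix with these as columns; its determinant is -170.
A nonzero determinant means the columns are linearly independent.

linearly independent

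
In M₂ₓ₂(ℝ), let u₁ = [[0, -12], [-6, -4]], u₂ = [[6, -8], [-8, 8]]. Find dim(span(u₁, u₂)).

Pass to coordinate vectors with respect to the basis {E₁₁, E₁₂, E₂₁, E₂₂}.
Put the 4×2 matrix [u₁|u₂] into echelon form.
The echelon form has 2 nonzero rows, so the rank is 2.

dim = 2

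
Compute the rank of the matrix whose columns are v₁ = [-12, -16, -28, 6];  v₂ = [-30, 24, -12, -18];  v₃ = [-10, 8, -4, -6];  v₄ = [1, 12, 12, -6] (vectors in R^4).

2

Apply Gaussian elimination to the matrix whose rows are v₁, v₂, v₃, v₄.
Reduction leaves 2 leading entries, giving rank 2.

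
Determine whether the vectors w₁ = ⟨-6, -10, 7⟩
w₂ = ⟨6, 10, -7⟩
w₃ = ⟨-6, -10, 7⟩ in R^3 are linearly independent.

linearly dependent

The matrix [w₁|w₂|w₃] has determinant 0.
A zero determinant means the columns are linearly dependent.
Indeed w₁ + w₂ = 0.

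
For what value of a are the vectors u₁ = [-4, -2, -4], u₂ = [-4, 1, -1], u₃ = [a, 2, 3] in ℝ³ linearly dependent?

The vectors are dependent exactly when the determinant of the matrix with rows u₁, u₂, u₃ vanishes.
The determinant works out to 6*a - 12.
Solving 6*a - 12 = 0 yields a = 2.

a = 2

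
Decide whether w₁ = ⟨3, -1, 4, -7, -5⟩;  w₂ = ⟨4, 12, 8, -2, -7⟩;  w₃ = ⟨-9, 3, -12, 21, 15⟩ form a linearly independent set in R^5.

linearly dependent

One vector is a scalar multiple of another, so the set is dependent.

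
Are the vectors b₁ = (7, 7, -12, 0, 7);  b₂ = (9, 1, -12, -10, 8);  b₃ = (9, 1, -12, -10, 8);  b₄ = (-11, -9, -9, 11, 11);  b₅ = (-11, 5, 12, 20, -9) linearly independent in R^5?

linearly dependent

Two of the vectors are equal, giving an immediate dependence.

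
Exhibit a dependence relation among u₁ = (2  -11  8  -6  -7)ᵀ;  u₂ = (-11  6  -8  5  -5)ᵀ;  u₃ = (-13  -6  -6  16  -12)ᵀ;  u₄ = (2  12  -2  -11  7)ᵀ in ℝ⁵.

Solve the homogeneous system with u₁, u₂, u₃, u₄ as columns by row-reducing the coefficient matrix.
The free variable yields coefficients (0, 1, -1, -1) (any nonzero multiple also works).

u₂ - u₃ - u₄ = 0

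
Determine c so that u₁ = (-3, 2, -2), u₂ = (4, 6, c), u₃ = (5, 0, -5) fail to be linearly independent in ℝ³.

The set is linearly dependent precisely when det[u₁; u₂; u₃] = 0.
Expanding, det = 10*c + 190.
This vanishes exactly when c = -19.

c = -19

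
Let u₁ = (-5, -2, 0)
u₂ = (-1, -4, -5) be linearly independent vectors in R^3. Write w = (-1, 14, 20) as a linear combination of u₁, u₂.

w = u₁ - 4u₂

Since u₁, u₂ are independent, the coefficients expressing w are uniquely determined by a linear system.
The system has the unique solution (a₁, a₂) = (1, -4).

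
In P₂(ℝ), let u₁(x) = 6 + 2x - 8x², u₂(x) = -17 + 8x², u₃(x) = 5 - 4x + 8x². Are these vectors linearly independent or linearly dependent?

Take coordinates with respect to the standard basis {1, x, x²}.
Row-reduce the matrix whose columns are u₁, u₂, u₃.
The reduction yields 2 nonzero rows, so the rank is 2.
Since rank 2 < 3, the set is linearly dependent.

linearly dependent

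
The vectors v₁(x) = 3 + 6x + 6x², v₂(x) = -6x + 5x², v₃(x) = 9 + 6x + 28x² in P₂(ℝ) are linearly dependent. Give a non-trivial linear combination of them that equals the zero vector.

Pass to coordinate vectors relative to the basis {1, x, x²}.
Write the vectors as columns of a matrix and find a nonzero vector in its null space.
The free variable yields coefficients (3, 2, -1) (any nonzero multiple also works).

3v₁ + 2v₂ - v₃ = 0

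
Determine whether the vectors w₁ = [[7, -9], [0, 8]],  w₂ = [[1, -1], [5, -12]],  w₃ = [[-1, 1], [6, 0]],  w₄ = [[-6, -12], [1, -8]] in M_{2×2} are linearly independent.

Take coordinates with respect to the standard basis {E₁₁, E₁₂, E₂₁, E₂₂}.
Form the 4×4 matrix with these as columns; its determinant is -11672.
A nonzero determinant means the columns are linearly independent.

linearly independent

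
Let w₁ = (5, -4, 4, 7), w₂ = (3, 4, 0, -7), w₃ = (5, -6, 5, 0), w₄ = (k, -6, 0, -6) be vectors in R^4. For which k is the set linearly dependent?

k = -37/7

Place the vectors as rows of a 4×4 matrix; dependence ⇔ determinant zero.
Expanding, det = -168*k - 888.
Setting this to zero gives k = -37/7.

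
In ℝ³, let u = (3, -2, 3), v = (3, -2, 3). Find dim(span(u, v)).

1

Apply Gaussian elimination to the matrix whose rows are u, v.
The echelon form has 1 nonzero row, so the rank is 1.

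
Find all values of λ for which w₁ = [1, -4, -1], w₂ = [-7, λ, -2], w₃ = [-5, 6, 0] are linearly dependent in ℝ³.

Place the vectors as rows of a 3×3 matrix; dependence ⇔ determinant zero.
Expanding, det = 14 - 5*λ.
Setting this to zero gives λ = 14/5.

λ = 14/5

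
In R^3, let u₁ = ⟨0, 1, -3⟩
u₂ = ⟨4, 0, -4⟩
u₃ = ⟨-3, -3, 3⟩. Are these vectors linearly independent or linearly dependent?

Row-reduce the matrix whose columns are u₁, u₂, u₃.
The reduction yields 3 nonzero rows, so the rank is 3.
Since rank = 3 (the number of vectors), the set is linearly independent.

linearly independent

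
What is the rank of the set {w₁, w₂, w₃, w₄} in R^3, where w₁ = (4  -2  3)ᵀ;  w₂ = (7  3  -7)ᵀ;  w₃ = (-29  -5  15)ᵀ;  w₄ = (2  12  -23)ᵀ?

rank 2

Row-reduce the 4×3 matrix with these as rows.
Exactly 2 pivots survive; hence the rank is 2.
(With 4 elements in a 3-dimensional space the rank is at most 3.)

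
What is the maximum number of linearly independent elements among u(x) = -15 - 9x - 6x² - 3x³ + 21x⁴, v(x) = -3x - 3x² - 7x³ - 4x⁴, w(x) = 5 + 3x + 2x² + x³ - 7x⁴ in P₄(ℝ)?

2

Pass to coordinate vectors with respect to the basis {1, x, …, x⁴}.
Form the matrix with u, v, w as columns and reduce.
Exactly 2 pivots survive; hence the rank is 2.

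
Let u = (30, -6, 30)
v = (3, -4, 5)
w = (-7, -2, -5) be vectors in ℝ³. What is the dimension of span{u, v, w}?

dim = 2

Apply Gaussian elimination to the matrix whose rows are u, v, w.
The echelon form has 2 nonzero rows, so the rank is 2.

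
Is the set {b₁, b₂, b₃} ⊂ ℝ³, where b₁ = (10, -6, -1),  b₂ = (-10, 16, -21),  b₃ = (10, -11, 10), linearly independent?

Place the vectors as rows of a 3×3 matrix and reduce to echelon form.
The reduction yields 2 nonzero rows, so the rank is 2.
Since rank 2 < 3, the set is linearly dependent.

linearly dependent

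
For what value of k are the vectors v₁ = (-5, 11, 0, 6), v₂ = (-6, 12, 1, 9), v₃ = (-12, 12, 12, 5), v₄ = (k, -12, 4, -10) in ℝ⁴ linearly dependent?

k = 36/11

Dependence holds iff the 4×4 matrix [v₁ v₂ v₃ v₄] is singular.
The determinant works out to 341*k - 1116.
This vanishes exactly when k = 36/11.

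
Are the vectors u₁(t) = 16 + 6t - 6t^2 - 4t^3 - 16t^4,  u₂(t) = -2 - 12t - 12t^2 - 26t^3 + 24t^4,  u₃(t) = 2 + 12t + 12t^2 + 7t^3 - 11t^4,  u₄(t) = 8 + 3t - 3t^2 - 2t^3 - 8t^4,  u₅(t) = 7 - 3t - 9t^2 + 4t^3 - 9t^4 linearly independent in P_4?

Take coordinates with respect to the standard basis {1, t, …, t^4}.
One vector is a scalar multiple of another, so the set is dependent.

linearly dependent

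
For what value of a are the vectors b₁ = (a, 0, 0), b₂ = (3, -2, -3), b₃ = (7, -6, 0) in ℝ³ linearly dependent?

Place the vectors as rows of a 3×3 matrix; dependence ⇔ determinant zero.
Cofactor expansion gives det = -18*a.
Setting this to zero gives a = 0.

a = 0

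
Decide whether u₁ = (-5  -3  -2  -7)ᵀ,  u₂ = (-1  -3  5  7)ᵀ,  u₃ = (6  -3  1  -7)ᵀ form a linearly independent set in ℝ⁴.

Row-reduce the matrix whose columns are u₁, u₂, u₃.
The reduction yields 3 nonzero rows, so the rank is 3.
Since rank = 3 (the number of vectors), the set is linearly independent.

linearly independent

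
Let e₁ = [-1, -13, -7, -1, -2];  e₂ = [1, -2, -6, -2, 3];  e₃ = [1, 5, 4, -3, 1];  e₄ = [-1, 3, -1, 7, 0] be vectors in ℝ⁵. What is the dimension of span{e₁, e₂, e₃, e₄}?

Row-reduce the 4×5 matrix with these as rows.
There are 3 pivot columns, so rank = 3.

3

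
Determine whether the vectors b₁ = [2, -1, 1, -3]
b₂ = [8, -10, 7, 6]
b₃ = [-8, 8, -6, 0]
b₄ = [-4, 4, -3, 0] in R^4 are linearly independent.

The matrix [b₁|b₂|b₃|b₄] has determinant 0.
A zero determinant means the columns are linearly dependent.

linearly dependent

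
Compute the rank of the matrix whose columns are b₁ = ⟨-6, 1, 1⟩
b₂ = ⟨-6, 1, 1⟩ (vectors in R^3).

rank 1

Apply Gaussian elimination to the matrix whose rows are b₁, b₂.
The echelon form has 1 nonzero row, so the rank is 1.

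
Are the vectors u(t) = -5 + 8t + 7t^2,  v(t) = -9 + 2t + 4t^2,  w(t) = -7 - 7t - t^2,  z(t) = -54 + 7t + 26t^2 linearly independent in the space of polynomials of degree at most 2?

linearly dependent

Take coordinates with respect to the standard basis {1, t, t^2}.
There are 4 vectors in a 3-dimensional space, so they cannot be linearly independent.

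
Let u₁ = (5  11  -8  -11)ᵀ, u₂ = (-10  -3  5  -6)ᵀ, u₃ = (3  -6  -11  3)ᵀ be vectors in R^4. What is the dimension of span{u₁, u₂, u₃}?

dim = 3

Put the 4×3 matrix [u₁|u₂|u₃] into echelon form.
There are 3 pivot columns, so rank = 3.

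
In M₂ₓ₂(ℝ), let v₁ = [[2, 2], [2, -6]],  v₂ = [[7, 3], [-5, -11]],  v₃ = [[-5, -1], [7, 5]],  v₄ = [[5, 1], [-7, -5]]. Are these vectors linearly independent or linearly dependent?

Take coordinates with respect to the standard basis {E₁₁, E₁₂, E₂₁, E₂₂}.
Form the 4×4 matrix with these as columns; its determinant is 0.
A zero determinant means the columns are linearly dependent.

linearly dependent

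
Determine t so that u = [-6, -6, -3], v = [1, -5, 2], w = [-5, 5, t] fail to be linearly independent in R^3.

t = -5

Place the vectors as rows of a 3×3 matrix; dependence ⇔ determinant zero.
Expanding, det = 36*t + 180.
Setting this to zero gives t = -5.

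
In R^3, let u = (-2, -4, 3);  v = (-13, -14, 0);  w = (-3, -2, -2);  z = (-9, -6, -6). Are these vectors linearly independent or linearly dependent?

linearly dependent

There are 4 vectors in a 3-dimensional space, so they cannot be linearly independent.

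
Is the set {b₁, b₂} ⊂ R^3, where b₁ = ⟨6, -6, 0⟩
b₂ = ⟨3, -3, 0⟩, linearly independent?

Place the vectors as rows of a 2×3 matrix and reduce to echelon form.
The reduction yields 1 nonzero row, so the rank is 1.
Since rank 1 < 2, the set is linearly dependent.
Indeed b₁ - 2b₂ = 0.

linearly dependent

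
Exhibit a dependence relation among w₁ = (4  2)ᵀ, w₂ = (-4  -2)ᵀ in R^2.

Row-reduce the matrix with w₁, w₂ as columns; the null space gives the coefficients.
The free variable yields coefficients (1, 1) (any nonzero multiple also works).

w₁ + w₂ = 0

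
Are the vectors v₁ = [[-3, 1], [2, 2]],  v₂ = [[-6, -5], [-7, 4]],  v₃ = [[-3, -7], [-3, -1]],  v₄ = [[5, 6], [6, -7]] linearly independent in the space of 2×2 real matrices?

Write each element as a coordinate vector in ℝ⁴ using {E₁₁, E₁₂, E₂₁, E₂₂}.
The matrix [v₁|v₂|v₃|v₄] has determinant -754.
A nonzero determinant means the columns are linearly independent.

linearly independent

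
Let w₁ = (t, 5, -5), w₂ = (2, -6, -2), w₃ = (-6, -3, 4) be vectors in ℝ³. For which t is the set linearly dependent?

The vectors are dependent exactly when the determinant of the matrix with rows w₁, w₂, w₃ vanishes.
Expanding, det = 230 - 30*t.
Solving 230 - 30*t = 0 yields t = 23/3.

t = 23/3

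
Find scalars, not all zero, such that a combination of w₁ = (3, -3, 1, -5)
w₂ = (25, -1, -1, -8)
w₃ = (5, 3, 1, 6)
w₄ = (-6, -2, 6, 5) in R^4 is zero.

Solve the homogeneous system with w₁, w₂, w₃, w₄ as columns by row-reducing the coefficient matrix.
The free variable yields coefficients (3, -1, 2, -1) (any nonzero multiple also works).

3w₁ - w₂ + 2w₃ - w₄ = 0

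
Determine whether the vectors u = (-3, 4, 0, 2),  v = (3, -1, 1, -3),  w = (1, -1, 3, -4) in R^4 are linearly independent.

Place the vectors as rows of a 3×4 matrix and reduce to echelon form.
The reduction yields 3 nonzero rows, so the rank is 3.
Since rank = 3 (the number of vectors), the set is linearly independent.

linearly independent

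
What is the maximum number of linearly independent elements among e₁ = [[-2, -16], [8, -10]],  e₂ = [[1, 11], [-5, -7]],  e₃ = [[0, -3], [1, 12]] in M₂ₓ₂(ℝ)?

2

Represent each element by its coordinate vector in ℝ⁴.
Row-reduce the 3×4 matrix with these as rows.
Exactly 2 pivots survive; hence the rank is 2.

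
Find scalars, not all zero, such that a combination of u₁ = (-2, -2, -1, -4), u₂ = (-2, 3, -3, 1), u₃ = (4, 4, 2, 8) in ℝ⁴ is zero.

Row-reduce the matrix with u₁, u₂, u₃ as columns; the null space gives the coefficients.
The free variable yields coefficients (2, 0, 1) (any nonzero multiple also works).

2u₁ + u₃ = 0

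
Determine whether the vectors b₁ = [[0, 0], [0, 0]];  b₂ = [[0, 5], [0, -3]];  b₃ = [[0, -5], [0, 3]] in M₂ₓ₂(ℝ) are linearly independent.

Take coordinates with respect to the standard basis {E₁₁, E₁₂, E₂₁, E₂₂}.
One of the vectors is the zero vector, so the set is linearly dependent.

linearly dependent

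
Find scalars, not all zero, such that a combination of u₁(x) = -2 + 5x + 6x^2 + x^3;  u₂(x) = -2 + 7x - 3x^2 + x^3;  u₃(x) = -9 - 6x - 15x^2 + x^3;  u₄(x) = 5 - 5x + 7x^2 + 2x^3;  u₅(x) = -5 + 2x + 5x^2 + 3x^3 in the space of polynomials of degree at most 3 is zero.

3u₁ + u₃ + u₄ - 2u₅ = 0

Write each element as a vector in ℝ⁴ using {1, x, …, x^3}.
Set up α₁u₁ + … + α₅u₅ = 0 and solve the homogeneous system.
A generator of the null space is (3, 0, 1, 1, -2).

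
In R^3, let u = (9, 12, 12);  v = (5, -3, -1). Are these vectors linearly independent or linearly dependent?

linearly independent

Place the vectors as rows of a 2×3 matrix and reduce to echelon form.
The reduction yields 2 nonzero rows, so the rank is 2.
Since rank = 2 (the number of vectors), the set is linearly independent.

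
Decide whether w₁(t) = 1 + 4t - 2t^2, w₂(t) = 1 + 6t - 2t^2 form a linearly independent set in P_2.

Take coordinates with respect to the standard basis {1, t, t^2}.
Place the vectors as rows of a 2×3 matrix and reduce to echelon form.
The reduction yields 2 nonzero rows, so the rank is 2.
Since rank = 2 (the number of vectors), the set is linearly independent.

linearly independent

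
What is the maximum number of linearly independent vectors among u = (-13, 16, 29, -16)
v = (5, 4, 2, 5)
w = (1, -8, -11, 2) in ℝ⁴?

Form the matrix with u, v, w as columns and reduce.
Reduction leaves 2 leading entries, giving rank 2.

2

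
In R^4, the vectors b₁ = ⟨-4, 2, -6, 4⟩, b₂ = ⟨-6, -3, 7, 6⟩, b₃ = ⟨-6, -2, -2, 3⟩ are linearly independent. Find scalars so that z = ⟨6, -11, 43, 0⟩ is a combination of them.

Write z = a₁b₁ + … + a₃b₃ and equate components.
Row-reducing the augmented matrix gives the unique coefficients (a₁, a₂, a₃) = (-3, 3, -2).

z = -3b₁ + 3b₂ - 2b₃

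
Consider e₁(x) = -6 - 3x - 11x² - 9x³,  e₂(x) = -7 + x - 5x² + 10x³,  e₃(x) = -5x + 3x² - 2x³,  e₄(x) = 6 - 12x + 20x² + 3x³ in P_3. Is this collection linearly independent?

Write each element as a coordinate vector in ℝ⁴ using {1, x, …, x³}.
Form the 4×4 matrix with these as columns; its determinant is 0.
A zero determinant means the columns are linearly dependent.

linearly dependent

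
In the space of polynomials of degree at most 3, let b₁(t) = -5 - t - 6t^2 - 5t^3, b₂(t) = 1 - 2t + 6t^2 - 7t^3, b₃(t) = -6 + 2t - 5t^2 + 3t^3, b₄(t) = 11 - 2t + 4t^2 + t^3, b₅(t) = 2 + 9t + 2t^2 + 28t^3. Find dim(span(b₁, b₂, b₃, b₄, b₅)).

Use coordinates relative to {1, t, …, t^3}.
Put the 4×5 matrix [b₁|b₂|b₃|b₄|b₅] into echelon form.
Reduction leaves 3 leading entries, giving rank 3.
(With 5 elements in a 4-dimensional space the rank is at most 4.)

dim = 3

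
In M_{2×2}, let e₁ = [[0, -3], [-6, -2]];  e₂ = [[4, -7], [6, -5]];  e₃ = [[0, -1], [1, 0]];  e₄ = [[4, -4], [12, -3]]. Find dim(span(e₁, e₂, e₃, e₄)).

3

Represent each element by its coordinate vector in ℝ⁴.
Row-reduce the 4×4 matrix with these as rows.
Reduction leaves 3 leading entries, giving rank 3.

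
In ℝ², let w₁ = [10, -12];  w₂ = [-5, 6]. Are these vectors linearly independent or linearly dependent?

The matrix [w₁|w₂] has determinant 0.
A zero determinant means the columns are linearly dependent.

linearly dependent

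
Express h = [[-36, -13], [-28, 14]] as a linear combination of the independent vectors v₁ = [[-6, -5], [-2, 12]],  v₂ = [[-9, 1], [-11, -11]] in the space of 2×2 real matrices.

h = 3v₁ + 2v₂

Take coordinate vectors relative to {E₁₁, E₁₂, E₂₁, E₂₂}.
Write h = c₁v₁ + c₂v₂ and equate components.
Row-reducing the augmented matrix gives the unique coefficients (c₁, c₂) = (3, 2).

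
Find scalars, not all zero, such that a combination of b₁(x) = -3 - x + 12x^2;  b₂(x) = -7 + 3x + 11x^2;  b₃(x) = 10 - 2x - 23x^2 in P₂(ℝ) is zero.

b₁ + b₂ + b₃ = 0

Write each element as a vector in ℝ³ using {1, x, x^2}.
Row-reduce the matrix with b₁, b₂, b₃ as columns; the null space gives the coefficients.
The free variable yields coefficients (1, 1, 1) (any nonzero multiple also works).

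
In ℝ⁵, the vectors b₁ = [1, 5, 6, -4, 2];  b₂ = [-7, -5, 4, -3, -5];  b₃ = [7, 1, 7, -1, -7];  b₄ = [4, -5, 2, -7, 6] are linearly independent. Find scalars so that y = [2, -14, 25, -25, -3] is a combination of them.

y = b₁ + 2b₂ + b₃ + 2b₄

Since b₁, b₂, b₃, b₄ are independent, the coefficients expressing y are uniquely determined by a linear system.
The system has the unique solution (α₁, …, α₄) = (1, 2, 1, 2).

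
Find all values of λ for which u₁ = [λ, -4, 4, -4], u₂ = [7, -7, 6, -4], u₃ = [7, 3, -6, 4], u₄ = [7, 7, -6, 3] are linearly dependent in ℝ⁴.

Place the vectors as rows of a 4×4 matrix; dependence ⇔ determinant zero.
Cofactor expansion gives det = 504 - 24*λ.
This vanishes exactly when λ = 21.

λ = 21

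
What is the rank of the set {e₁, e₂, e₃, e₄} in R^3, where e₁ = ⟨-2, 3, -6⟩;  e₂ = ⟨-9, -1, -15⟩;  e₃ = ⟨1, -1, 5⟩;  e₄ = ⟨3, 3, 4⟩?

rank 3

Form the matrix with e₁, e₂, e₃, e₄ as columns and reduce.
The echelon form has 3 nonzero rows, so the rank is 3.
(With 4 elements in a 3-dimensional space the rank is at most 3.)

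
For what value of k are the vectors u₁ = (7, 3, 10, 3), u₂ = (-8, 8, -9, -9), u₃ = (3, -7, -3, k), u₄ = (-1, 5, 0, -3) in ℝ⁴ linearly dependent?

Dependence holds iff the 4×4 matrix [u₁ u₂ u₃ u₄] is singular.
Expanding, det = 84 - 22*k.
This vanishes exactly when k = 42/11.

k = 42/11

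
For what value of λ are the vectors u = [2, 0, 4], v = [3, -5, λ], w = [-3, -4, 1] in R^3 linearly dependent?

λ = 59/4

The set is linearly dependent precisely when det[u; v; w] = 0.
Cofactor expansion gives det = 8*λ - 118.
This vanishes exactly when λ = 59/4.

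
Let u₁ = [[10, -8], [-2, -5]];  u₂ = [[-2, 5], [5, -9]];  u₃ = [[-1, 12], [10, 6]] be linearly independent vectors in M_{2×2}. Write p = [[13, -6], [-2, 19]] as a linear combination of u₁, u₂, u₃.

p = u₁ - 2u₂ + u₃

Identify each element with its coordinate vector in ℝ⁴ via {E₁₁, E₁₂, E₂₁, E₂₂}.
Set up the augmented matrix [u₁ | u₂ | u₃ | p] and row-reduce.
Back-substitution yields (α₁, α₂, α₃) = (1, -2, 1).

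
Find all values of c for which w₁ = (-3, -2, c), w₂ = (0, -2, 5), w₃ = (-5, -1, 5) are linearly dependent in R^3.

Place the vectors as rows of a 3×3 matrix; dependence ⇔ determinant zero.
The determinant works out to 65 - 10*c.
This vanishes exactly when c = 13/2.

c = 13/2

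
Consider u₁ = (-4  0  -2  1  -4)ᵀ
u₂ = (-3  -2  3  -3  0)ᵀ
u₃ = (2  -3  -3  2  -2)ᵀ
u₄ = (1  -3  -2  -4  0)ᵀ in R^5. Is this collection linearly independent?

Place the vectors as rows of a 4×5 matrix and reduce to echelon form.
The reduction yields 4 nonzero rows, so the rank is 4.
Since rank = 4 (the number of vectors), the set is linearly independent.

linearly independent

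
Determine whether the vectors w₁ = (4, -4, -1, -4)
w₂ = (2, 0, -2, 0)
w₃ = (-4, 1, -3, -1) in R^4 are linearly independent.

Row-reduce the matrix whose columns are w₁, w₂, w₃.
The reduction yields 3 nonzero rows, so the rank is 3.
Since rank = 3 (the number of vectors), the set is linearly independent.

linearly independent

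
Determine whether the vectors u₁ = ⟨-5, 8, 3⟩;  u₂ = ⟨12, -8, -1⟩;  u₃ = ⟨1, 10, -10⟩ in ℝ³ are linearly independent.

The matrix [u₁|u₂|u₃] has determinant 886.
A nonzero determinant means the columns are linearly independent.

linearly independent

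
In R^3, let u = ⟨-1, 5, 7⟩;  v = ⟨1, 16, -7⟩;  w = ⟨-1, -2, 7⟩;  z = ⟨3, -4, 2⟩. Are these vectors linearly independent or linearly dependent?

There are 4 vectors in a 3-dimensional space, so they cannot be linearly independent.

linearly dependent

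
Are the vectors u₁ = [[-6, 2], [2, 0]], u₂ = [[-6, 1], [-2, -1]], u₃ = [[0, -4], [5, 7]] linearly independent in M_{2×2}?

Take coordinates with respect to the standard basis {E₁₁, E₁₂, E₂₁, E₂₂}.
Place the vectors as rows of a 3×4 matrix and reduce to echelon form.
The reduction yields 3 nonzero rows, so the rank is 3.
Since rank = 3 (the number of vectors), the set is linearly independent.

linearly independent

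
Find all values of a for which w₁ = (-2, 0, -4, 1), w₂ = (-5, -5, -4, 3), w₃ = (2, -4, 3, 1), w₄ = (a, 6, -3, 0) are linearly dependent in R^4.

a = 34

Dependence holds iff the 4×4 matrix [w₁ w₂ w₃ w₄] is singular.
The determinant works out to 3*a - 102.
Setting this to zero gives a = 34.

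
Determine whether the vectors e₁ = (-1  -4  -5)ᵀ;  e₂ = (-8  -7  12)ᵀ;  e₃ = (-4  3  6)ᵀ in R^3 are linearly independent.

The matrix [e₁|e₂|e₃] has determinant 338.
A nonzero determinant means the columns are linearly independent.

linearly independent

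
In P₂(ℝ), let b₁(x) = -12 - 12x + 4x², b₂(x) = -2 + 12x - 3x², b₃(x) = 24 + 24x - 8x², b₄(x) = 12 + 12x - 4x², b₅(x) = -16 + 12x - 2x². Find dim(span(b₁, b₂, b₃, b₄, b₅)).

Represent each element by its coordinate vector in ℝ³.
Form the matrix with b₁, b₂, b₃, b₄, b₅ as columns and reduce.
There are 2 pivot columns, so rank = 2.
(With 5 elements in a 3-dimensional space the rank is at most 3.)

2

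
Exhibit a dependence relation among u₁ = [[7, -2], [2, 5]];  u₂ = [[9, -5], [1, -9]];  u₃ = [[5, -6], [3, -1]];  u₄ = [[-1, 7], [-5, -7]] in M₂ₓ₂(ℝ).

Take coordinates with respect to {E₁₁, E₁₂, E₂₁, E₂₂}.
Set up α₁u₁ + … + α₄u₄ = 0 and solve the homogeneous system.
One solution (up to scaling) is (0, 1, -2, -1).

u₂ - 2u₃ - u₄ = 0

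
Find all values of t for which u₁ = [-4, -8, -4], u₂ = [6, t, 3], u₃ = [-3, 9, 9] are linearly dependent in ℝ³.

The set is linearly dependent precisely when det[u₁; u₂; u₃] = 0.
Expanding, det = 396 - 48*t.
This vanishes exactly when t = 33/4.

t = 33/4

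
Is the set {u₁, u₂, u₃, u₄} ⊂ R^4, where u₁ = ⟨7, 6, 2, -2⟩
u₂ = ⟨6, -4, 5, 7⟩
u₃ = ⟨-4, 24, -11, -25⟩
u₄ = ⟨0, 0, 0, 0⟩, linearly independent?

linearly dependent

One of the vectors is the zero vector, so the set is linearly dependent.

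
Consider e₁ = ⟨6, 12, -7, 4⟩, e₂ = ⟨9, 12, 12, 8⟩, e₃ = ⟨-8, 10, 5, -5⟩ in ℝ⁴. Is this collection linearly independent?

Place the vectors as rows of a 3×4 matrix and reduce to echelon form.
The reduction yields 3 nonzero rows, so the rank is 3.
Since rank = 3 (the number of vectors), the set is linearly independent.

linearly independent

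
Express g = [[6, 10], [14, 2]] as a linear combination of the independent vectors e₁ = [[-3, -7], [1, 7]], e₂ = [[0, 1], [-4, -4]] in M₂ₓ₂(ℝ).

Work in coordinates with respect to the standard basis {E₁₁, E₁₂, E₂₁, E₂₂}.
Solve the system with e₁, e₂ as columns and g as the right-hand side.
The system has the unique solution (c₁, c₂) = (-2, -4).

g = -2e₁ - 4e₂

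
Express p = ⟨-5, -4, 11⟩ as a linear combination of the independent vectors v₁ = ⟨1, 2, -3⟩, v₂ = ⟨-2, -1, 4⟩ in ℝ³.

p = -v₁ + 2v₂

Set up the augmented matrix [v₁ | v₂ | p] and row-reduce.
Back-substitution yields (c₁, c₂) = (-1, 2).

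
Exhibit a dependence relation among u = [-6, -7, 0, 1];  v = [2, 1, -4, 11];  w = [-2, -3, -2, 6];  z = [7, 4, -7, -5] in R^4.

Row-reduce the matrix with u, v, w, z as columns; the null space gives the coefficients.
The free variable yields coefficients (1, 1, -2, 0) (any nonzero multiple also works).

u + v - 2w = 0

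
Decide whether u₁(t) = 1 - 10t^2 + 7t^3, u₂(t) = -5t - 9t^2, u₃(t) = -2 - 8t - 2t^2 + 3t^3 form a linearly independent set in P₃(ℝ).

linearly independent

Take coordinates with respect to the standard basis {1, t, …, t^3}.
Place the vectors as rows of a 3×4 matrix and reduce to echelon form.
The reduction yields 3 nonzero rows, so the rank is 3.
Since rank = 3 (the number of vectors), the set is linearly independent.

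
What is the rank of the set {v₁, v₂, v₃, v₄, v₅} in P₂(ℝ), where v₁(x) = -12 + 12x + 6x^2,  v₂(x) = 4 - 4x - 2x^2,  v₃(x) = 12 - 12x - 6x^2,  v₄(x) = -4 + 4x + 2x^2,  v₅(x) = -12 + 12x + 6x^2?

Use coordinates relative to {1, x, x^2}.
Form the matrix with v₁, v₂, v₃, v₄, v₅ as columns and reduce.
The echelon form has 1 nonzero row, so the rank is 1.
(With 5 elements in a 3-dimensional space the rank is at most 3.)

1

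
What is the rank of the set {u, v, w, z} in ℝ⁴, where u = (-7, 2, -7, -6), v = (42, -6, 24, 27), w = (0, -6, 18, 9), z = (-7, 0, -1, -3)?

2

Apply Gaussian elimination to the matrix whose rows are u, v, w, z.
There are 2 pivot columns, so rank = 2.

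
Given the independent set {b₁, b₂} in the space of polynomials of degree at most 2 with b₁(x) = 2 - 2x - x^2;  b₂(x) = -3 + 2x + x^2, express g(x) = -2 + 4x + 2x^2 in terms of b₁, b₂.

Identify each element with its coordinate vector in ℝ³ via {1, x, x^2}.
Set up the augmented matrix [b₁ | b₂ | g] and row-reduce.
Back-substitution yields (a₁, a₂) = (-4, -2).

g = -4b₁ - 2b₂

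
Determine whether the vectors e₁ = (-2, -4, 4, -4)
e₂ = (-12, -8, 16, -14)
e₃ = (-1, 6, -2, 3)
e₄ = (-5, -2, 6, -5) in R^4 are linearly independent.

linearly dependent

The matrix [e₁|e₂|e₃|e₄] has determinant 0.
A zero determinant means the columns are linearly dependent.
Indeed 5e₁ - e₂ + 2e₃ = 0.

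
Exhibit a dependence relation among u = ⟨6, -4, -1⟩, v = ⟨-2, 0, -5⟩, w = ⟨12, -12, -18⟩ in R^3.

3u + 3v - w = 0

Set up α₁u + … + α₃w = 0 and solve the homogeneous system.
The free variable yields coefficients (3, 3, -1) (any nonzero multiple also works).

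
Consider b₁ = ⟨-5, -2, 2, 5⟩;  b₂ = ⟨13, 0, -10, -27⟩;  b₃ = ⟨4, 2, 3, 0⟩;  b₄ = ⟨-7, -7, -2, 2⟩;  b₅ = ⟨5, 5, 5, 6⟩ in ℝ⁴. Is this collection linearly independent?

There are 5 vectors in a 4-dimensional space, so they cannot be linearly independent.

linearly dependent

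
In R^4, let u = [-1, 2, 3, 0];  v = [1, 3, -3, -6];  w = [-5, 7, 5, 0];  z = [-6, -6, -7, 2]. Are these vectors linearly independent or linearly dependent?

linearly independent

Place the vectors as rows of a 4×4 matrix and reduce to echelon form.
The reduction yields 4 nonzero rows, so the rank is 4.
Since rank = 4 (the number of vectors), the set is linearly independent.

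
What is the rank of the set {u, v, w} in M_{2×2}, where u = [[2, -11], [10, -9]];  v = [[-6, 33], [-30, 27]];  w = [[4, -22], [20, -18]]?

Use coordinates relative to {E₁₁, E₁₂, E₂₁, E₂₂}.
Row-reduce the 3×4 matrix with these as rows.
Exactly 1 pivot survives; hence the rank is 1.

rank 1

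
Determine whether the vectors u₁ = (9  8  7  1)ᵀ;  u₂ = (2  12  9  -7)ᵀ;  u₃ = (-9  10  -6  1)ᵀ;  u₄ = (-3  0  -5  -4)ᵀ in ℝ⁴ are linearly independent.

linearly independent

Place the vectors as rows of a 4×4 matrix and reduce to echelon form.
The reduction yields 4 nonzero rows, so the rank is 4.
Since rank = 4 (the number of vectors), the set is linearly independent.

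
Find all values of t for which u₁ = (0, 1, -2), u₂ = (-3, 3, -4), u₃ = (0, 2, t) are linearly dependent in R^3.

The vectors are dependent exactly when the determinant of the matrix with rows u₁, u₂, u₃ vanishes.
Expanding, det = 3*t + 12.
Solving 3*t + 12 = 0 yields t = -4.

t = -4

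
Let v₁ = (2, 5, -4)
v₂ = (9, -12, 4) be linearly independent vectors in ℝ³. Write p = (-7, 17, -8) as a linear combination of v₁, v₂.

Since v₁, v₂ are independent, the coefficients expressing p are uniquely determined by a linear system.
Row-reducing the augmented matrix gives the unique coefficients (a₁, a₂) = (1, -1).

p = v₁ - v₂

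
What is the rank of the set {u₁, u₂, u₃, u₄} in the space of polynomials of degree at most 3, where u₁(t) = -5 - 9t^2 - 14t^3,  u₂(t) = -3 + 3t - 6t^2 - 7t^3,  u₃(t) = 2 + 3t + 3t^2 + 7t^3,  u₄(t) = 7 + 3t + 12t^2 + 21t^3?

Represent each element by its coordinate vector in ℝ⁴.
Row-reduce the 4×4 matrix with these as rows.
Exactly 2 pivots survive; hence the rank is 2.

2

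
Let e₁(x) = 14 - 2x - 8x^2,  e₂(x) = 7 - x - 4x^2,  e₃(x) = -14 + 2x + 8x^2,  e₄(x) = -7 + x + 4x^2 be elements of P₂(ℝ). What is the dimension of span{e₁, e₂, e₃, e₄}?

1

Pass to coordinate vectors with respect to the basis {1, x, x^2}.
Form the matrix with e₁, e₂, e₃, e₄ as columns and reduce.
The echelon form has 1 nonzero row, so the rank is 1.
(With 4 elements in a 3-dimensional space the rank is at most 3.)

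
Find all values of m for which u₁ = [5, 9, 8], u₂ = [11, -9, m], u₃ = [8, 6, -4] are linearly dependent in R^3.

m = -40

Place the vectors as rows of a 3×3 matrix; dependence ⇔ determinant zero.
The determinant works out to 42*m + 1680.
This vanishes exactly when m = -40.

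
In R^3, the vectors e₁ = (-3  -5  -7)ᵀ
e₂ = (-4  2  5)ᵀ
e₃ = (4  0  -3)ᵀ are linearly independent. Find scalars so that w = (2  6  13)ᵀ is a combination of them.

w = -2e₁ - 2e₂ - 3e₃

Since e₁, e₂, e₃ are independent, the coefficients expressing w are uniquely determined by a linear system.
The system has the unique solution (α₁, α₂, α₃) = (-2, -2, -3).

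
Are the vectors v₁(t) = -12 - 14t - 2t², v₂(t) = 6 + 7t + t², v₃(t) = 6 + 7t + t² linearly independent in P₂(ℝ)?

linearly dependent

Write each element as a coordinate vector in ℝ³ using {1, t, t²}.
Two of the vectors are equal, giving an immediate dependence.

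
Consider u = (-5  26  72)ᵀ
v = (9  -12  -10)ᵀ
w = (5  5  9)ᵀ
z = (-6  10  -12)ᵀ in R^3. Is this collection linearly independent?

linearly dependent

There are 4 vectors in a 3-dimensional space, so they cannot be linearly independent.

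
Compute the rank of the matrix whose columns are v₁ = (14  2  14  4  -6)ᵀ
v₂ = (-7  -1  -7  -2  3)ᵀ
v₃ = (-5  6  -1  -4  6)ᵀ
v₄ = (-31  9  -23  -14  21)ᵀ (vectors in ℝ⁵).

Apply Gaussian elimination to the matrix whose rows are v₁, v₂, v₃, v₄.
The echelon form has 2 nonzero rows, so the rank is 2.

rank 2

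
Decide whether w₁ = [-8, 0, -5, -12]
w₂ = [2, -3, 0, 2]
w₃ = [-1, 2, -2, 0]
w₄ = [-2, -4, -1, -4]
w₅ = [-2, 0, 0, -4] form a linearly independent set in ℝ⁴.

There are 5 vectors in a 4-dimensional space, so they cannot be linearly independent.

linearly dependent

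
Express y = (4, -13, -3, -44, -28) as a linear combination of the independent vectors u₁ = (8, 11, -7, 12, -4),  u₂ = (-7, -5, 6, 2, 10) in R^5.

Since u₁, u₂ are independent, the coefficients expressing y are uniquely determined by a linear system.
The system has the unique solution (α₁, α₂) = (-3, -4).

y = -3u₁ - 4u₂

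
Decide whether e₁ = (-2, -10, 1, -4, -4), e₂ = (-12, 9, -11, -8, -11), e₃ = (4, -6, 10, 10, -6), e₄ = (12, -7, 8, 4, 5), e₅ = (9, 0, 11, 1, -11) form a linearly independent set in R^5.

The matrix [e₁|e₂|e₃|e₄|e₅] has determinant 95208.
A nonzero determinant means the columns are linearly independent.

linearly independent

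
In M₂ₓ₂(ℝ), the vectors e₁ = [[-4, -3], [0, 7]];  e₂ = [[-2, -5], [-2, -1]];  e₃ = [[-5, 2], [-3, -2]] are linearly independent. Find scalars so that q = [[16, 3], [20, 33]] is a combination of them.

Work in coordinates with respect to the standard basis {E₁₁, E₁₂, E₂₁, E₂₂}.
Set up the augmented matrix [e₁ | e₂ | e₃ | q] and row-reduce.
The system has the unique solution (a₁, a₂, a₃) = (3, -4, -4).

q = 3e₁ - 4e₂ - 4e₃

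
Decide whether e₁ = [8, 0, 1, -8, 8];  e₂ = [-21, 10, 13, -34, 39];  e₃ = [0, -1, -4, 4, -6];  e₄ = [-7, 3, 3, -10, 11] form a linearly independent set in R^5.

linearly dependent

Place the vectors as rows of a 4×5 matrix and reduce to echelon form.
The reduction yields 3 nonzero rows, so the rank is 3.
Since rank 3 < 4, the set is linearly dependent.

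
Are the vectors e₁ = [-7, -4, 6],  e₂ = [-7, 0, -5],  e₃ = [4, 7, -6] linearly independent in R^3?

Form the 3×3 matrix with these as columns; its determinant is -291.
A nonzero determinant means the columns are linearly independent.

linearly independent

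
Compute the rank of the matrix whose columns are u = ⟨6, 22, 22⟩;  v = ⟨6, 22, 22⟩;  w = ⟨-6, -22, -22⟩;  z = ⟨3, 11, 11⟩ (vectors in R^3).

rank 1

Apply Gaussian elimination to the matrix whose rows are u, v, w, z.
There is 1 pivot column, so rank = 1.
(With 4 elements in a 3-dimensional space the rank is at most 3.)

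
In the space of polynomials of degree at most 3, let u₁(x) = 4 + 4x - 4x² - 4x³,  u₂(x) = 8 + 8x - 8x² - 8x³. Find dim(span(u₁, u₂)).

dim = 1

Use coordinates relative to {1, x, …, x³}.
Form the matrix with u₁, u₂ as columns and reduce.
Exactly 1 pivot survives; hence the rank is 1.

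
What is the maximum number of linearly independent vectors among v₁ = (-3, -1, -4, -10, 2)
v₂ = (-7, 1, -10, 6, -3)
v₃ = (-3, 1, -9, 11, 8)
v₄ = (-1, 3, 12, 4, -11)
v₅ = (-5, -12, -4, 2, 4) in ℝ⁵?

Put the 5×5 matrix [v₁|v₂|v₃|v₄|v₅] into echelon form.
Reduction leaves 5 leading entries, giving rank 5.

5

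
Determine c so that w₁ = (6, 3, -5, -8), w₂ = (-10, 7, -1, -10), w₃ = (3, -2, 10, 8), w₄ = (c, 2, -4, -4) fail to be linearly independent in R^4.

Place the vectors as rows of a 4×4 matrix; dependence ⇔ determinant zero.
Expanding, det = 88*c + 836.
Setting this to zero gives c = -19/2.

c = -19/2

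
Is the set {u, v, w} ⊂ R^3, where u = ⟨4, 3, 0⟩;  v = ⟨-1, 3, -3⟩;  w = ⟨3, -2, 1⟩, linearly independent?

The matrix [u|v|w] has determinant -36.
A nonzero determinant means the columns are linearly independent.

linearly independent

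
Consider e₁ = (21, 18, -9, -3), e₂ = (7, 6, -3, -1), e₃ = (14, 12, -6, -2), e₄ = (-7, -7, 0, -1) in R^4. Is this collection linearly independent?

One vector is a scalar multiple of another, so the set is dependent.

linearly dependent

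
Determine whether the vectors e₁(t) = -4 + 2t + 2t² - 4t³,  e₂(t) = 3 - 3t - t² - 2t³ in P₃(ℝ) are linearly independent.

Take coordinates with respect to the standard basis {1, t, …, t³}.
Place the vectors as rows of a 2×4 matrix and reduce to echelon form.
The reduction yields 2 nonzero rows, so the rank is 2.
Since rank = 2 (the number of vectors), the set is linearly independent.

linearly independent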